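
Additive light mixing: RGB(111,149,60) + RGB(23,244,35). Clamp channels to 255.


Additive: each channel = min(255, C₁+C₂)
R: 111+23 = 134 → 134
G: 149+244 = 393 → 255
B: 60+35 = 95 → 95
= RGB(134, 255, 95)


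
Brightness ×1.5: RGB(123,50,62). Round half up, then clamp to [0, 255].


Multiply each channel by 1.5, round half up, clamp to [0, 255]
R: 123×1.5 = 184.5 → round → 185
G: 50×1.5 = 75
B: 62×1.5 = 93
= RGB(185, 75, 93)


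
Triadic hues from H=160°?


Triadic: equally spaced at 120° intervals
H1 = 160°
H2 = (160 + 120) mod 360 = 280°
H3 = (160 + 240) mod 360 = 40°
Triadic = 160°, 280°, 40°


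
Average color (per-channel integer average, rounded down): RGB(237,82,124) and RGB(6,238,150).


Midpoint: each channel = ⌊(C₁+C₂)/2⌋
R: ⌊(237+6)/2⌋ = 121
G: ⌊(82+238)/2⌋ = 160
B: ⌊(124+150)/2⌋ = 137
= RGB(121, 160, 137)


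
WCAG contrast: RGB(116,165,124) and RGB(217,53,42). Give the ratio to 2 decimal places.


Linearize each sRGB channel c=v/255: c/12.92 if c ≤ 0.04045 else ((c+0.055)/1.055)^2.4
L = 0.2126×R_lin + 0.7152×G_lin + 0.0722×B_lin
Color 1 (116,165,124):
  R=116: 116/255≈0.4549 > 0.04045 → ((0.4549+0.055)/1.055)^2.4 ≈ 0.17465
  G=165: 165/255≈0.6471 > 0.04045 → ((0.6471+0.055)/1.055)^2.4 ≈ 0.37626
  B=124: 124/255≈0.4863 > 0.04045 → ((0.4863+0.055)/1.055)^2.4 ≈ 0.20156
  L1 = 0.2126×0.17465 + 0.7152×0.37626 + 0.0722×0.20156 ≈ 0.32079
Color 2 (217,53,42):
  R=217: 217/255≈0.8510 > 0.04045 → ((0.8510+0.055)/1.055)^2.4 ≈ 0.69387
  G=53: 53/255≈0.2078 > 0.04045 → ((0.2078+0.055)/1.055)^2.4 ≈ 0.03560
  B=42: 42/255≈0.1647 > 0.04045 → ((0.1647+0.055)/1.055)^2.4 ≈ 0.02315
  L2 = 0.2126×0.69387 + 0.7152×0.03560 + 0.0722×0.02315 ≈ 0.17465
Lighter = 0.32079, Darker = 0.17465
Ratio = (L_lighter + 0.05) / (L_darker + 0.05)
Ratio = (0.32079 + 0.05) / (0.17465 + 0.05) = 0.37079 / 0.22465 ≈ 1.6505
Ratio ≈ 1.65:1


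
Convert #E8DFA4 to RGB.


E8 → 232 (R)
DF → 223 (G)
A4 → 164 (B)
= RGB(232, 223, 164)


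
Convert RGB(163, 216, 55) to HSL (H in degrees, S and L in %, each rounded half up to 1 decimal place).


Normalize: R'=163/255≈0.6392, G'=216/255≈0.8471, B'=55/255≈0.2157
Max=216/255, Min=55/255, Δ=Max-Min=161/255
L = (Max+Min)/2 = (216+55)/510 = 271/510 = 0.53137… → L = 53.1%
L > 0.5 → S = Δ/(2-Max-Min) = 161/(510-216-55) = 161/239 = 0.67364… → S = 67.4%
(the 1/255 factors cancel in S and H, so raw channel differences can be used)
Max is G' → H = 60 × ((B-R)/Δ + 2) = 60 × ((55-163)/161 + 2)
  -108/161 + 2 = -0.6708… + 2 = 1.3291…
  H = 60 × 1.3291… = 79.751…° → H = 79.8°
= HSL(79.8°, 67.4%, 53.1%)


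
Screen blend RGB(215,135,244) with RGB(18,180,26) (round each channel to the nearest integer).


Screen: C = 255 - (255-A)×(255-B)/255, rounded to nearest integer
R: 255 - (255-215)×(255-18)/255 = 255 - 9480/255 ≈ 255 - 37.176 = 217.824 → 218
G: 255 - (255-135)×(255-180)/255 = 255 - 9000/255 ≈ 255 - 35.294 = 219.706 → 220
B: 255 - (255-244)×(255-26)/255 = 255 - 2519/255 ≈ 255 - 9.878 = 245.122 → 245
= RGB(218, 220, 245)


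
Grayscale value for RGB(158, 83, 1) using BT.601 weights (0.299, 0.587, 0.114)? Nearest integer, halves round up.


Gray = 0.299×R + 0.587×G + 0.114×B
Gray = 0.299×158 + 0.587×83 + 0.114×1
Gray = 47.242 + 48.721 + 0.114
Gray = 96.077 → round half up → 96
Gray = 96


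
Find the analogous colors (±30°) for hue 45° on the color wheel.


Base hue: 45°
Left analog: (45 - 30) mod 360 = 15°
Right analog: (45 + 30) mod 360 = 75°
Analogous hues = 15° and 75°


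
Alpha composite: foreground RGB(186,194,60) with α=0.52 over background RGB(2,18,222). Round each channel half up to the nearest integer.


C = α×F + (1-α)×B, with 1-α = 0.48
R: 0.52×186 + 0.48×2 = 96.72 + 0.96 = 97.68 → 98
G: 0.52×194 + 0.48×18 = 100.88 + 8.64 = 109.52 → 110
B: 0.52×60 + 0.48×222 = 31.20 + 106.56 = 137.76 → 138
= RGB(98, 110, 138)


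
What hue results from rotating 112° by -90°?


New hue = (H + rotation) mod 360
New hue = (112 -90) mod 360
= 22 mod 360
= 22°


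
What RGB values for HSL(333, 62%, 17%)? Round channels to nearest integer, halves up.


H=333°, S=0.62, L=0.17
C = (1-|2L-1|)×S = (1-|-0.66|)×0.62 = 0.2108
H' = H/60 = 333/60 ≈ 5.5500; X = C×(1-|H' mod 2 - 1|) = 0.09486
m = L - C/2 = 0.17 - 0.1054 = 0.0646
Sector ⌊H'⌋ = 5 → (R',G',B') = (0.2108, 0.0, 0.09486)
RGB = ((R'+m)×255, (G'+m)×255, (B'+m)×255) = (70.227, 16.473, 40.6623)
Round half up → RGB(70, 16, 41)


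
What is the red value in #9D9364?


Color: #9D9364
R = 9D = 157
G = 93 = 147
B = 64 = 100
Red = 157


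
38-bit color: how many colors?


Colors = 2^bits = 2^38
= 274,877,906,944 colors


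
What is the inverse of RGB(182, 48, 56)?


Invert: (255-R, 255-G, 255-B)
R: 255-182 = 73
G: 255-48 = 207
B: 255-56 = 199
= RGB(73, 207, 199)


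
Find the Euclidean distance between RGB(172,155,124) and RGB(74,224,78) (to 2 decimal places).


d = √[(R₁-R₂)² + (G₁-G₂)² + (B₁-B₂)²]
d = √[(172-74)² + (155-224)² + (124-78)²]
d = √[9604 + 4761 + 2116]
d = √16481
d ≈ 128.38


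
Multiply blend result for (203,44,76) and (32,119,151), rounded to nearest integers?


Multiply: C = A×B/255, rounded to nearest integer
R: 203×32/255 = 6496/255 ≈ 25.475 → 25
G: 44×119/255 = 5236/255 ≈ 20.533 → 21
B: 76×151/255 = 11476/255 ≈ 45.004 → 45
= RGB(25, 21, 45)


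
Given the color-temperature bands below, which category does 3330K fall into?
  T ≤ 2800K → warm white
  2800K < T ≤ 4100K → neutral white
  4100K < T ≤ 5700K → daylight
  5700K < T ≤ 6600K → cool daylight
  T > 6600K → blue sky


Temperature: 3330K
2800K < 3330K ≤ 4100K → neutral white
Classification: neutral white


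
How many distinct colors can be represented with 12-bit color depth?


Colors = 2^bits = 2^12
= 4,096 colors


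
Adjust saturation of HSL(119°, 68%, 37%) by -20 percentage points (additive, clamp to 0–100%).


Original S = 68%
Adjustment = -20 percentage points
New S = 68 + (-20) = 48
Clamp to [0, 100] → 48
= HSL(119°, 48%, 37%)


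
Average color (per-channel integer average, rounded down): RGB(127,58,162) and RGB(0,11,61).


Midpoint: each channel = ⌊(C₁+C₂)/2⌋
R: ⌊(127+0)/2⌋ = 63
G: ⌊(58+11)/2⌋ = 34
B: ⌊(162+61)/2⌋ = 111
= RGB(63, 34, 111)


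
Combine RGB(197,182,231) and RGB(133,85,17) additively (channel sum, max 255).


Additive: each channel = min(255, C₁+C₂)
R: 197+133 = 330 → 255
G: 182+85 = 267 → 255
B: 231+17 = 248 → 248
= RGB(255, 255, 248)


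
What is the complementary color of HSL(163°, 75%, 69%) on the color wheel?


Complement = opposite side of color wheel = hue + 180°
H' = (163 + 180) mod 360 = 343°
S and L unchanged.
= HSL(343°, 75%, 69%)


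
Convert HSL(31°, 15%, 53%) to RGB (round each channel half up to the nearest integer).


H=31°, S=0.15, L=0.53
C = (1-|2L-1|)×S = (1-|0.06|)×0.15 = 0.141
H' = H/60 = 31/60 ≈ 0.5167; X = C×(1-|H' mod 2 - 1|) = 0.07285
m = L - C/2 = 0.53 - 0.0705 = 0.4595
Sector ⌊H'⌋ = 0 → (R',G',B') = (0.141, 0.07285, 0.0)
RGB = ((R'+m)×255, (G'+m)×255, (B'+m)×255) = (153.1275, 135.74925, 117.1725)
Round half up → RGB(153, 136, 117)


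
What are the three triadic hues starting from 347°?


Triadic: equally spaced at 120° intervals
H1 = 347°
H2 = (347 + 120) mod 360 = 107°
H3 = (347 + 240) mod 360 = 227°
Triadic = 347°, 107°, 227°


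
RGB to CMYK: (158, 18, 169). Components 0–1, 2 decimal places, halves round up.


R'=158/255≈0.6196, G'=18/255≈0.0706, B'=169/255≈0.6627
K = 1 - max(R',G',B') = 1 - 169/255 = 86/255 = 0.33725… → 0.34
(1-R'-K)/(1-K) simplifies to (max-R)/max with max = 169:
C = (169-158)/169 = 11/169 = 0.06508… → 0.07
M = (169-18)/169 = 151/169 = 0.89349… → 0.89
Y = (169-169)/169 = 0/169 = 0 → 0.00
= CMYK(0.07, 0.89, 0.00, 0.34)


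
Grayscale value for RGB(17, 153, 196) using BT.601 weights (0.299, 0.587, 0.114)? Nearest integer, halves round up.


Gray = 0.299×R + 0.587×G + 0.114×B
Gray = 0.299×17 + 0.587×153 + 0.114×196
Gray = 5.083 + 89.811 + 22.344
Gray = 117.238 → round half up → 117
Gray = 117


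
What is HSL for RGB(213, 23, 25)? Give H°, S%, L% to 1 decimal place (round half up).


Normalize: R'=213/255≈0.8353, G'=23/255≈0.0902, B'=25/255≈0.0980
Max=213/255, Min=23/255, Δ=Max-Min=190/255
L = (Max+Min)/2 = (213+23)/510 = 236/510 = 0.46274… → L = 46.3%
L ≤ 0.5 → S = Δ/(Max+Min) = 190/(213+23) = 190/236 = 0.80508… → S = 80.5%
(the 1/255 factors cancel in S and H, so raw channel differences can be used)
Max is R' → H = 60 × (((G-B)/Δ) mod 6) = 60 × (((23-25)/190) mod 6)
  (-2)/190 = -0.0105…; negative, so add 6 → 5.9894…
  H = 60 × 5.9894… = 359.368…° → H = 359.4°
= HSL(359.4°, 80.5%, 46.3%)


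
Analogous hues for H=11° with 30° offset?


Base hue: 11°
Left analog: (11 - 30) mod 360 = 341°
Right analog: (11 + 30) mod 360 = 41°
Analogous hues = 341° and 41°


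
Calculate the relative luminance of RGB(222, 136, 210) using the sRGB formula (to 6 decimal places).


Linearize each channel (sRGB transfer function): c = v/255; c_lin = c/12.92 if c ≤ 0.04045, else ((c+0.055)/1.055)^2.4
  R: 222/255 ≈ 0.870588 > 0.04045 → ((0.870588+0.055)/1.055)^2.4 ≈ 0.730461
  G: 136/255 ≈ 0.533333 > 0.04045 → ((0.533333+0.055)/1.055)^2.4 ≈ 0.246201
  B: 210/255 ≈ 0.823529 > 0.04045 → ((0.823529+0.055)/1.055)^2.4 ≈ 0.644480
R_lin = 0.730461, G_lin = 0.246201, B_lin = 0.644480
L = 0.2126×R + 0.7152×G + 0.0722×B
L = 0.2126×0.730461 + 0.7152×0.246201 + 0.0722×0.644480
L ≈ 0.377911


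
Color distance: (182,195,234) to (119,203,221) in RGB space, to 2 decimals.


d = √[(R₁-R₂)² + (G₁-G₂)² + (B₁-B₂)²]
d = √[(182-119)² + (195-203)² + (234-221)²]
d = √[3969 + 64 + 169]
d = √4202
d ≈ 64.82


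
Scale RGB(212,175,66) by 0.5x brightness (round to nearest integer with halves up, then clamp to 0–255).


Multiply each channel by 0.5, round half up, clamp to [0, 255]
R: 212×0.5 = 106
G: 175×0.5 = 87.5 → round → 88
B: 66×0.5 = 33
= RGB(106, 88, 33)


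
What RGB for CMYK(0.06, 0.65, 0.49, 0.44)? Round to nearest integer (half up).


R = 255 × (1-C) × (1-K) = 255 × 0.94 × 0.56 = 134.232 → 134
G = 255 × (1-M) × (1-K) = 255 × 0.35 × 0.56 = 49.98 → 50
B = 255 × (1-Y) × (1-K) = 255 × 0.51 × 0.56 = 72.828 → 73
= RGB(134, 50, 73)


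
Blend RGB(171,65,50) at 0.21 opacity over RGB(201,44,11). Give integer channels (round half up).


C = α×F + (1-α)×B, with 1-α = 0.79
R: 0.21×171 + 0.79×201 = 35.91 + 158.79 = 194.70 → 195
G: 0.21×65 + 0.79×44 = 13.65 + 34.76 = 48.41 → 48
B: 0.21×50 + 0.79×11 = 10.50 + 8.69 = 19.19 → 19
= RGB(195, 48, 19)


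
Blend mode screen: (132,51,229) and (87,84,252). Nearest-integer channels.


Screen: C = 255 - (255-A)×(255-B)/255, rounded to nearest integer
R: 255 - (255-132)×(255-87)/255 = 255 - 20664/255 ≈ 255 - 81.035 = 173.965 → 174
G: 255 - (255-51)×(255-84)/255 = 255 - 34884/255 ≈ 255 - 136.800 = 118.200 → 118
B: 255 - (255-229)×(255-252)/255 = 255 - 78/255 ≈ 255 - 0.306 = 254.694 → 255
= RGB(174, 118, 255)


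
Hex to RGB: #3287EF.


32 → 50 (R)
87 → 135 (G)
EF → 239 (B)
= RGB(50, 135, 239)


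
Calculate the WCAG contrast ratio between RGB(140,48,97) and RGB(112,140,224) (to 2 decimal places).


Linearize each sRGB channel c=v/255: c/12.92 if c ≤ 0.04045 else ((c+0.055)/1.055)^2.4
L = 0.2126×R_lin + 0.7152×G_lin + 0.0722×B_lin
Color 1 (140,48,97):
  R=140: 140/255≈0.5490 > 0.04045 → ((0.5490+0.055)/1.055)^2.4 ≈ 0.26225
  G=48: 48/255≈0.1882 > 0.04045 → ((0.1882+0.055)/1.055)^2.4 ≈ 0.02956
  B=97: 97/255≈0.3804 > 0.04045 → ((0.3804+0.055)/1.055)^2.4 ≈ 0.11954
  L1 = 0.2126×0.26225 + 0.7152×0.02956 + 0.0722×0.11954 ≈ 0.08552
Color 2 (112,140,224):
  R=112: 112/255≈0.4392 > 0.04045 → ((0.4392+0.055)/1.055)^2.4 ≈ 0.16203
  G=140: 140/255≈0.5490 > 0.04045 → ((0.5490+0.055)/1.055)^2.4 ≈ 0.26225
  B=224: 224/255≈0.8784 > 0.04045 → ((0.8784+0.055)/1.055)^2.4 ≈ 0.74540
  L2 = 0.2126×0.16203 + 0.7152×0.26225 + 0.0722×0.74540 ≈ 0.27583
Lighter = 0.27583, Darker = 0.08552
Ratio = (L_lighter + 0.05) / (L_darker + 0.05)
Ratio = (0.27583 + 0.05) / (0.08552 + 0.05) = 0.32583 / 0.13552 ≈ 2.4042
Ratio ≈ 2.40:1


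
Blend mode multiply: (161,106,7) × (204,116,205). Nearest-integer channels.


Multiply: C = A×B/255, rounded to nearest integer
R: 161×204/255 = 32844/255 ≈ 128.800 → 129
G: 106×116/255 = 12296/255 ≈ 48.220 → 48
B: 7×205/255 = 1435/255 ≈ 5.627 → 6
= RGB(129, 48, 6)


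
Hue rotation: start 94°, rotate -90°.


New hue = (H + rotation) mod 360
New hue = (94 -90) mod 360
= 4 mod 360
= 4°


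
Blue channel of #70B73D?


Color: #70B73D
R = 70 = 112
G = B7 = 183
B = 3D = 61
Blue = 61


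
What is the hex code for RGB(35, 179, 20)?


R = 35 → 23 (hex)
G = 179 → B3 (hex)
B = 20 → 14 (hex)
Hex = #23B314


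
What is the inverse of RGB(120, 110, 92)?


Invert: (255-R, 255-G, 255-B)
R: 255-120 = 135
G: 255-110 = 145
B: 255-92 = 163
= RGB(135, 145, 163)


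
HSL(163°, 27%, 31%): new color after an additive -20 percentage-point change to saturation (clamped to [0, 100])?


Original S = 27%
Adjustment = -20 percentage points
New S = 27 + (-20) = 7
Clamp to [0, 100] → 7
= HSL(163°, 7%, 31%)


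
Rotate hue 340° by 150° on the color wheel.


New hue = (H + rotation) mod 360
New hue = (340 + 150) mod 360
= 490 mod 360
= 130°


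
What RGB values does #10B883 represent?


10 → 16 (R)
B8 → 184 (G)
83 → 131 (B)
= RGB(16, 184, 131)


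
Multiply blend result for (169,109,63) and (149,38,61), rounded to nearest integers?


Multiply: C = A×B/255, rounded to nearest integer
R: 169×149/255 = 25181/255 ≈ 98.749 → 99
G: 109×38/255 = 4142/255 ≈ 16.243 → 16
B: 63×61/255 = 3843/255 ≈ 15.071 → 15
= RGB(99, 16, 15)


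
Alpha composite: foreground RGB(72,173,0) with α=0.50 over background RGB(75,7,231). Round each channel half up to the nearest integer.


C = α×F + (1-α)×B, with 1-α = 0.50
R: 0.50×72 + 0.50×75 = 36.00 + 37.50 = 73.50 → 74
G: 0.50×173 + 0.50×7 = 86.50 + 3.50 = 90.00 → 90
B: 0.50×0 + 0.50×231 = 0.00 + 115.50 = 115.50 → 116
= RGB(74, 90, 116)


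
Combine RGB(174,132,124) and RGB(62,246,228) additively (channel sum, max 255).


Additive: each channel = min(255, C₁+C₂)
R: 174+62 = 236 → 236
G: 132+246 = 378 → 255
B: 124+228 = 352 → 255
= RGB(236, 255, 255)


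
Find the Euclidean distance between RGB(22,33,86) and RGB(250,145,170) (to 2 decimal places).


d = √[(R₁-R₂)² + (G₁-G₂)² + (B₁-B₂)²]
d = √[(22-250)² + (33-145)² + (86-170)²]
d = √[51984 + 12544 + 7056]
d = √71584
d ≈ 267.55


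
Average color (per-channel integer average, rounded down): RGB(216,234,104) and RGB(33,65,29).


Midpoint: each channel = ⌊(C₁+C₂)/2⌋
R: ⌊(216+33)/2⌋ = 124
G: ⌊(234+65)/2⌋ = 149
B: ⌊(104+29)/2⌋ = 66
= RGB(124, 149, 66)


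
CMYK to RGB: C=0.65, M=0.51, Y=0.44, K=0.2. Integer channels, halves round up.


R = 255 × (1-C) × (1-K) = 255 × 0.35 × 0.80 = 71.4 → 71
G = 255 × (1-M) × (1-K) = 255 × 0.49 × 0.80 = 99.96 → 100
B = 255 × (1-Y) × (1-K) = 255 × 0.56 × 0.80 = 114.24 → 114
= RGB(71, 100, 114)


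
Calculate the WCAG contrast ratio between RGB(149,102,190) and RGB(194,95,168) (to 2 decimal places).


Linearize each sRGB channel c=v/255: c/12.92 if c ≤ 0.04045 else ((c+0.055)/1.055)^2.4
L = 0.2126×R_lin + 0.7152×G_lin + 0.0722×B_lin
Color 1 (149,102,190):
  R=149: 149/255≈0.5843 > 0.04045 → ((0.5843+0.055)/1.055)^2.4 ≈ 0.30054
  G=102: 102/255≈0.4000 > 0.04045 → ((0.4000+0.055)/1.055)^2.4 ≈ 0.13287
  B=190: 190/255≈0.7451 > 0.04045 → ((0.7451+0.055)/1.055)^2.4 ≈ 0.51492
  L1 = 0.2126×0.30054 + 0.7152×0.13287 + 0.0722×0.51492 ≈ 0.19610
Color 2 (194,95,168):
  R=194: 194/255≈0.7608 > 0.04045 → ((0.7608+0.055)/1.055)^2.4 ≈ 0.53948
  G=95: 95/255≈0.3725 > 0.04045 → ((0.3725+0.055)/1.055)^2.4 ≈ 0.11444
  B=168: 168/255≈0.6588 > 0.04045 → ((0.6588+0.055)/1.055)^2.4 ≈ 0.39157
  L2 = 0.2126×0.53948 + 0.7152×0.11444 + 0.0722×0.39157 ≈ 0.22481
Lighter = 0.22481, Darker = 0.19610
Ratio = (L_lighter + 0.05) / (L_darker + 0.05)
Ratio = (0.22481 + 0.05) / (0.19610 + 0.05) = 0.27481 / 0.24610 ≈ 1.1167
Ratio ≈ 1.12:1


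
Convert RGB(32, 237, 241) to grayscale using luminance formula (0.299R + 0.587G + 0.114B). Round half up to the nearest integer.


Gray = 0.299×R + 0.587×G + 0.114×B
Gray = 0.299×32 + 0.587×237 + 0.114×241
Gray = 9.568 + 139.119 + 27.474
Gray = 176.161 → round half up → 176
Gray = 176


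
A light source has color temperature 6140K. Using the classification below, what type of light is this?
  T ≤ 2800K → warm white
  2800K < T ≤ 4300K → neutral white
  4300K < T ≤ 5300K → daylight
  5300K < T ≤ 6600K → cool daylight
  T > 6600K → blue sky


Temperature: 6140K
5300K < 6140K ≤ 6600K → cool daylight
Classification: cool daylight


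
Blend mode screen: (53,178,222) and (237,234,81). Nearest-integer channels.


Screen: C = 255 - (255-A)×(255-B)/255, rounded to nearest integer
R: 255 - (255-53)×(255-237)/255 = 255 - 3636/255 ≈ 255 - 14.259 = 240.741 → 241
G: 255 - (255-178)×(255-234)/255 = 255 - 1617/255 ≈ 255 - 6.341 = 248.659 → 249
B: 255 - (255-222)×(255-81)/255 = 255 - 5742/255 ≈ 255 - 22.518 = 232.482 → 232
= RGB(241, 249, 232)


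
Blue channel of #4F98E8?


Color: #4F98E8
R = 4F = 79
G = 98 = 152
B = E8 = 232
Blue = 232


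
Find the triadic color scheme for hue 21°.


Triadic: equally spaced at 120° intervals
H1 = 21°
H2 = (21 + 120) mod 360 = 141°
H3 = (21 + 240) mod 360 = 261°
Triadic = 21°, 141°, 261°


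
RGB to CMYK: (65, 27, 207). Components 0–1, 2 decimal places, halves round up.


R'=65/255≈0.2549, G'=27/255≈0.1059, B'=207/255≈0.8118
K = 1 - max(R',G',B') = 1 - 207/255 = 48/255 = 0.18823… → 0.19
(1-R'-K)/(1-K) simplifies to (max-R)/max with max = 207:
C = (207-65)/207 = 142/207 = 0.68599… → 0.69
M = (207-27)/207 = 180/207 = 0.86956… → 0.87
Y = (207-207)/207 = 0/207 = 0 → 0.00
= CMYK(0.69, 0.87, 0.00, 0.19)


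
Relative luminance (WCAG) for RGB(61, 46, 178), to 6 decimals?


Linearize each channel (sRGB transfer function): c = v/255; c_lin = c/12.92 if c ≤ 0.04045, else ((c+0.055)/1.055)^2.4
  R: 61/255 ≈ 0.239216 > 0.04045 → ((0.239216+0.055)/1.055)^2.4 ≈ 0.046665
  G: 46/255 ≈ 0.180392 > 0.04045 → ((0.180392+0.055)/1.055)^2.4 ≈ 0.027321
  B: 178/255 ≈ 0.698039 > 0.04045 → ((0.698039+0.055)/1.055)^2.4 ≈ 0.445201
R_lin = 0.046665, G_lin = 0.027321, B_lin = 0.445201
L = 0.2126×R + 0.7152×G + 0.0722×B
L = 0.2126×0.046665 + 0.7152×0.027321 + 0.0722×0.445201
L ≈ 0.061604


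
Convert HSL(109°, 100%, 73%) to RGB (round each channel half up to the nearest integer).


H=109°, S=1.00, L=0.73
C = (1-|2L-1|)×S = (1-|0.46|)×1.00 = 0.54
H' = H/60 = 109/60 ≈ 1.8167; X = C×(1-|H' mod 2 - 1|) = 0.099
m = L - C/2 = 0.73 - 0.27 = 0.46
Sector ⌊H'⌋ = 1 → (R',G',B') = (0.099, 0.54, 0.0)
RGB = ((R'+m)×255, (G'+m)×255, (B'+m)×255) = (142.545, 255.0, 117.3)
Round half up → RGB(143, 255, 117)


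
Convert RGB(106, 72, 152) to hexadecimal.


R = 106 → 6A (hex)
G = 72 → 48 (hex)
B = 152 → 98 (hex)
Hex = #6A4898


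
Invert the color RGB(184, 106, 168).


Invert: (255-R, 255-G, 255-B)
R: 255-184 = 71
G: 255-106 = 149
B: 255-168 = 87
= RGB(71, 149, 87)


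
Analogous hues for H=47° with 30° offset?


Base hue: 47°
Left analog: (47 - 30) mod 360 = 17°
Right analog: (47 + 30) mod 360 = 77°
Analogous hues = 17° and 77°


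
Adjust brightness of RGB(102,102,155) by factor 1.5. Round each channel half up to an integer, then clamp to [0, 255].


Multiply each channel by 1.5, round half up, clamp to [0, 255]
R: 102×1.5 = 153
G: 102×1.5 = 153
B: 155×1.5 = 232.5 → round → 233
= RGB(153, 153, 233)


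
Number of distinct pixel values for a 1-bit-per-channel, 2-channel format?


Total bits = 1 bits/channel × 2 channels = 2 bits
Distinct pixel values = 2^2
= 4 pixel values


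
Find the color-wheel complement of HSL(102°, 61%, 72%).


Complement = opposite side of color wheel = hue + 180°
H' = (102 + 180) mod 360 = 282°
S and L unchanged.
= HSL(282°, 61%, 72%)


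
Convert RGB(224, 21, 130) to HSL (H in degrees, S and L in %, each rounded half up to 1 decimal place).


Normalize: R'=224/255≈0.8784, G'=21/255≈0.0824, B'=130/255≈0.5098
Max=224/255, Min=21/255, Δ=Max-Min=203/255
L = (Max+Min)/2 = (224+21)/510 = 245/510 = 0.48039… → L = 48.0%
L ≤ 0.5 → S = Δ/(Max+Min) = 203/(224+21) = 203/245 = 0.82857… → S = 82.9%
(the 1/255 factors cancel in S and H, so raw channel differences can be used)
Max is R' → H = 60 × (((G-B)/Δ) mod 6) = 60 × (((21-130)/203) mod 6)
  (-109)/203 = -0.5369…; negative, so add 6 → 5.4630…
  H = 60 × 5.4630… = 327.783…° → H = 327.8°
= HSL(327.8°, 82.9%, 48.0%)


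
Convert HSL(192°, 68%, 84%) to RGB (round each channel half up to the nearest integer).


H=192°, S=0.68, L=0.84
C = (1-|2L-1|)×S = (1-|0.68|)×0.68 = 0.2176
H' = H/60 = 192/60 ≈ 3.2000; X = C×(1-|H' mod 2 - 1|) = 0.17408
m = L - C/2 = 0.84 - 0.1088 = 0.7312
Sector ⌊H'⌋ = 3 → (R',G',B') = (0.0, 0.17408, 0.2176)
RGB = ((R'+m)×255, (G'+m)×255, (B'+m)×255) = (186.456, 230.8464, 241.944)
Round half up → RGB(186, 231, 242)


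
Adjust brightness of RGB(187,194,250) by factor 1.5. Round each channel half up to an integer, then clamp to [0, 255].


Multiply each channel by 1.5, round half up, clamp to [0, 255]
R: 187×1.5 = 280.5 → round → 281 → clamp → 255
G: 194×1.5 = 291 → clamp → 255
B: 250×1.5 = 375 → clamp → 255
= RGB(255, 255, 255)


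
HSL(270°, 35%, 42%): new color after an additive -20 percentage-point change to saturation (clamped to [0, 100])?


Original S = 35%
Adjustment = -20 percentage points
New S = 35 + (-20) = 15
Clamp to [0, 100] → 15
= HSL(270°, 15%, 42%)


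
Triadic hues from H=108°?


Triadic: equally spaced at 120° intervals
H1 = 108°
H2 = (108 + 120) mod 360 = 228°
H3 = (108 + 240) mod 360 = 348°
Triadic = 108°, 228°, 348°


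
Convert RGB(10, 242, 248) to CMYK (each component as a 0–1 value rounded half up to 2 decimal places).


R'=10/255≈0.0392, G'=242/255≈0.9490, B'=248/255≈0.9725
K = 1 - max(R',G',B') = 1 - 248/255 = 7/255 = 0.02745… → 0.03
(1-R'-K)/(1-K) simplifies to (max-R)/max with max = 248:
C = (248-10)/248 = 238/248 = 0.95967… → 0.96
M = (248-242)/248 = 6/248 = 0.02419… → 0.02
Y = (248-248)/248 = 0/248 = 0 → 0.00
= CMYK(0.96, 0.02, 0.00, 0.03)


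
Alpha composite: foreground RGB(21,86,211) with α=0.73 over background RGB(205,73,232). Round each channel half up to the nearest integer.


C = α×F + (1-α)×B, with 1-α = 0.27
R: 0.73×21 + 0.27×205 = 15.33 + 55.35 = 70.68 → 71
G: 0.73×86 + 0.27×73 = 62.78 + 19.71 = 82.49 → 82
B: 0.73×211 + 0.27×232 = 154.03 + 62.64 = 216.67 → 217
= RGB(71, 82, 217)


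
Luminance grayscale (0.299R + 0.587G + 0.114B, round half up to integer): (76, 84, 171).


Gray = 0.299×R + 0.587×G + 0.114×B
Gray = 0.299×76 + 0.587×84 + 0.114×171
Gray = 22.724 + 49.308 + 19.494
Gray = 91.526 → round half up → 92
Gray = 92


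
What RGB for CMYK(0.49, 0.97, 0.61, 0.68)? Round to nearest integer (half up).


R = 255 × (1-C) × (1-K) = 255 × 0.51 × 0.32 = 41.616 → 42
G = 255 × (1-M) × (1-K) = 255 × 0.03 × 0.32 = 2.448 → 2
B = 255 × (1-Y) × (1-K) = 255 × 0.39 × 0.32 = 31.824 → 32
= RGB(42, 2, 32)


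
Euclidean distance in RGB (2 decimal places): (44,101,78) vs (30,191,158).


d = √[(R₁-R₂)² + (G₁-G₂)² + (B₁-B₂)²]
d = √[(44-30)² + (101-191)² + (78-158)²]
d = √[196 + 8100 + 6400]
d = √14696
d ≈ 121.23


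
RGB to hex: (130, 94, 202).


R = 130 → 82 (hex)
G = 94 → 5E (hex)
B = 202 → CA (hex)
Hex = #825ECA


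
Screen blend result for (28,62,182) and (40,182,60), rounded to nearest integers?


Screen: C = 255 - (255-A)×(255-B)/255, rounded to nearest integer
R: 255 - (255-28)×(255-40)/255 = 255 - 48805/255 ≈ 255 - 191.392 = 63.608 → 64
G: 255 - (255-62)×(255-182)/255 = 255 - 14089/255 ≈ 255 - 55.251 = 199.749 → 200
B: 255 - (255-182)×(255-60)/255 = 255 - 14235/255 ≈ 255 - 55.824 = 199.176 → 199
= RGB(64, 200, 199)


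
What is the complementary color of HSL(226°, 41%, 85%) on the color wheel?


Complement = opposite side of color wheel = hue + 180°
H' = (226 + 180) mod 360 = 46°
S and L unchanged.
= HSL(46°, 41%, 85%)


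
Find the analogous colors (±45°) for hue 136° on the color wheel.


Base hue: 136°
Left analog: (136 - 45) mod 360 = 91°
Right analog: (136 + 45) mod 360 = 181°
Analogous hues = 91° and 181°


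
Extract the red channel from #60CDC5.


Color: #60CDC5
R = 60 = 96
G = CD = 205
B = C5 = 197
Red = 96


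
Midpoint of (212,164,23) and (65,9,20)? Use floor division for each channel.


Midpoint: each channel = ⌊(C₁+C₂)/2⌋
R: ⌊(212+65)/2⌋ = 138
G: ⌊(164+9)/2⌋ = 86
B: ⌊(23+20)/2⌋ = 21
= RGB(138, 86, 21)


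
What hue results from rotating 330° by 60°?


New hue = (H + rotation) mod 360
New hue = (330 + 60) mod 360
= 390 mod 360
= 30°


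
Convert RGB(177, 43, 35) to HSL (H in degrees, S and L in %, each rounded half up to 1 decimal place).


Normalize: R'=177/255≈0.6941, G'=43/255≈0.1686, B'=35/255≈0.1373
Max=177/255, Min=35/255, Δ=Max-Min=142/255
L = (Max+Min)/2 = (177+35)/510 = 212/510 = 0.41568… → L = 41.6%
L ≤ 0.5 → S = Δ/(Max+Min) = 142/(177+35) = 142/212 = 0.66981… → S = 67.0%
(the 1/255 factors cancel in S and H, so raw channel differences can be used)
Max is R' → H = 60 × (((G-B)/Δ) mod 6) = 60 × (((43-35)/142) mod 6)
  8/142 = 0.0563…
  H = 60 × 0.0563… = 3.380…° → H = 3.4°
= HSL(3.4°, 67.0%, 41.6%)


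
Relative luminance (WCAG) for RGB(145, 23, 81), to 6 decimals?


Linearize each channel (sRGB transfer function): c = v/255; c_lin = c/12.92 if c ≤ 0.04045, else ((c+0.055)/1.055)^2.4
  R: 145/255 ≈ 0.568627 > 0.04045 → ((0.568627+0.055)/1.055)^2.4 ≈ 0.283149
  G: 23/255 ≈ 0.090196 > 0.04045 → ((0.090196+0.055)/1.055)^2.4 ≈ 0.008568
  B: 81/255 ≈ 0.317647 > 0.04045 → ((0.317647+0.055)/1.055)^2.4 ≈ 0.082283
R_lin = 0.283149, G_lin = 0.008568, B_lin = 0.082283
L = 0.2126×R + 0.7152×G + 0.0722×B
L = 0.2126×0.283149 + 0.7152×0.008568 + 0.0722×0.082283
L ≈ 0.072266


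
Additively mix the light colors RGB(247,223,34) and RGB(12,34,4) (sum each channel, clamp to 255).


Additive: each channel = min(255, C₁+C₂)
R: 247+12 = 259 → 255
G: 223+34 = 257 → 255
B: 34+4 = 38 → 38
= RGB(255, 255, 38)


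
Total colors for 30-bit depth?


Colors = 2^bits = 2^30
= 1,073,741,824 colors


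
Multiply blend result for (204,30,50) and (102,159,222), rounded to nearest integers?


Multiply: C = A×B/255, rounded to nearest integer
R: 204×102/255 = 20808/255 ≈ 81.600 → 82
G: 30×159/255 = 4770/255 ≈ 18.706 → 19
B: 50×222/255 = 11100/255 ≈ 43.529 → 44
= RGB(82, 19, 44)


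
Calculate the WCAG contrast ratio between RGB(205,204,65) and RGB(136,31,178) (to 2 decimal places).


Linearize each sRGB channel c=v/255: c/12.92 if c ≤ 0.04045 else ((c+0.055)/1.055)^2.4
L = 0.2126×R_lin + 0.7152×G_lin + 0.0722×B_lin
Color 1 (205,204,65):
  R=205: 205/255≈0.8039 > 0.04045 → ((0.8039+0.055)/1.055)^2.4 ≈ 0.61050
  G=204: 204/255≈0.8000 > 0.04045 → ((0.8000+0.055)/1.055)^2.4 ≈ 0.60383
  B=65: 65/255≈0.2549 > 0.04045 → ((0.2549+0.055)/1.055)^2.4 ≈ 0.05286
  L1 = 0.2126×0.61050 + 0.7152×0.60383 + 0.0722×0.05286 ≈ 0.56547
Color 2 (136,31,178):
  R=136: 136/255≈0.5333 > 0.04045 → ((0.5333+0.055)/1.055)^2.4 ≈ 0.24620
  G=31: 31/255≈0.1216 > 0.04045 → ((0.1216+0.055)/1.055)^2.4 ≈ 0.01370
  B=178: 178/255≈0.6980 > 0.04045 → ((0.6980+0.055)/1.055)^2.4 ≈ 0.44520
  L2 = 0.2126×0.24620 + 0.7152×0.01370 + 0.0722×0.44520 ≈ 0.09429
Lighter = 0.56547, Darker = 0.09429
Ratio = (L_lighter + 0.05) / (L_darker + 0.05)
Ratio = (0.56547 + 0.05) / (0.09429 + 0.05) = 0.61547 / 0.14429 ≈ 4.2656
Ratio ≈ 4.27:1


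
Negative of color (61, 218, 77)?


Invert: (255-R, 255-G, 255-B)
R: 255-61 = 194
G: 255-218 = 37
B: 255-77 = 178
= RGB(194, 37, 178)


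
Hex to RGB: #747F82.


74 → 116 (R)
7F → 127 (G)
82 → 130 (B)
= RGB(116, 127, 130)


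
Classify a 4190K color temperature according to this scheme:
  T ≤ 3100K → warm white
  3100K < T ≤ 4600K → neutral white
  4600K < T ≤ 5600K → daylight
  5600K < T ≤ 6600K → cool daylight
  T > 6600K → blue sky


Temperature: 4190K
3100K < 4190K ≤ 4600K → neutral white
Classification: neutral white


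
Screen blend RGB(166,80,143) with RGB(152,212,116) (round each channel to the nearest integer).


Screen: C = 255 - (255-A)×(255-B)/255, rounded to nearest integer
R: 255 - (255-166)×(255-152)/255 = 255 - 9167/255 ≈ 255 - 35.949 = 219.051 → 219
G: 255 - (255-80)×(255-212)/255 = 255 - 7525/255 ≈ 255 - 29.510 = 225.490 → 225
B: 255 - (255-143)×(255-116)/255 = 255 - 15568/255 ≈ 255 - 61.051 = 193.949 → 194
= RGB(219, 225, 194)


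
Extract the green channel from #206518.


Color: #206518
R = 20 = 32
G = 65 = 101
B = 18 = 24
Green = 101


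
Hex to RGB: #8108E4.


81 → 129 (R)
08 → 8 (G)
E4 → 228 (B)
= RGB(129, 8, 228)


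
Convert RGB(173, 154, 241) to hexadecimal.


R = 173 → AD (hex)
G = 154 → 9A (hex)
B = 241 → F1 (hex)
Hex = #AD9AF1


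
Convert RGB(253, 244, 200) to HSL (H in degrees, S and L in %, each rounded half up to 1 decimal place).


Normalize: R'=253/255≈0.9922, G'=244/255≈0.9569, B'=200/255≈0.7843
Max=253/255, Min=200/255, Δ=Max-Min=53/255
L = (Max+Min)/2 = (253+200)/510 = 453/510 = 0.88823… → L = 88.8%
L > 0.5 → S = Δ/(2-Max-Min) = 53/(510-253-200) = 53/57 = 0.92982… → S = 93.0%
(the 1/255 factors cancel in S and H, so raw channel differences can be used)
Max is R' → H = 60 × (((G-B)/Δ) mod 6) = 60 × (((244-200)/53) mod 6)
  44/53 = 0.8301…
  H = 60 × 0.8301… = 49.811…° → H = 49.8°
= HSL(49.8°, 93.0%, 88.8%)


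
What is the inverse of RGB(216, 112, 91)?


Invert: (255-R, 255-G, 255-B)
R: 255-216 = 39
G: 255-112 = 143
B: 255-91 = 164
= RGB(39, 143, 164)


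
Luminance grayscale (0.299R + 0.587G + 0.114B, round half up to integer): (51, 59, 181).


Gray = 0.299×R + 0.587×G + 0.114×B
Gray = 0.299×51 + 0.587×59 + 0.114×181
Gray = 15.249 + 34.633 + 20.634
Gray = 70.516 → round half up → 71
Gray = 71


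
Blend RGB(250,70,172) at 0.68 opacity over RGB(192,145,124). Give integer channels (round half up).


C = α×F + (1-α)×B, with 1-α = 0.32
R: 0.68×250 + 0.32×192 = 170.00 + 61.44 = 231.44 → 231
G: 0.68×70 + 0.32×145 = 47.60 + 46.40 = 94.00 → 94
B: 0.68×172 + 0.32×124 = 116.96 + 39.68 = 156.64 → 157
= RGB(231, 94, 157)


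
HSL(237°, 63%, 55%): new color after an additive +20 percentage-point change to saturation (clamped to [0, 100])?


Original S = 63%
Adjustment = +20 percentage points
New S = 63 + (20) = 83
Clamp to [0, 100] → 83
= HSL(237°, 83%, 55%)


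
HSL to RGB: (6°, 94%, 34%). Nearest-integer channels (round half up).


H=6°, S=0.94, L=0.34
C = (1-|2L-1|)×S = (1-|-0.32|)×0.94 = 0.6392
H' = H/60 = 6/60 ≈ 0.1000; X = C×(1-|H' mod 2 - 1|) = 0.06392
m = L - C/2 = 0.34 - 0.3196 = 0.0204
Sector ⌊H'⌋ = 0 → (R',G',B') = (0.6392, 0.06392, 0.0)
RGB = ((R'+m)×255, (G'+m)×255, (B'+m)×255) = (168.198, 21.5016, 5.202)
Round half up → RGB(168, 22, 5)


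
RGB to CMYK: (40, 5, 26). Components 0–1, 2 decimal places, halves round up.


R'=40/255≈0.1569, G'=5/255≈0.0196, B'=26/255≈0.1020
K = 1 - max(R',G',B') = 1 - 40/255 = 215/255 = 0.84313… → 0.84
(1-R'-K)/(1-K) simplifies to (max-R)/max with max = 40:
C = (40-40)/40 = 0/40 = 0 → 0.00
M = (40-5)/40 = 35/40 = 0.875 → 0.88
Y = (40-26)/40 = 14/40 = 0.35 → 0.35
= CMYK(0.00, 0.88, 0.35, 0.84)


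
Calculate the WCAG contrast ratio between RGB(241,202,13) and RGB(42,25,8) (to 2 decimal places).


Linearize each sRGB channel c=v/255: c/12.92 if c ≤ 0.04045 else ((c+0.055)/1.055)^2.4
L = 0.2126×R_lin + 0.7152×G_lin + 0.0722×B_lin
Color 1 (241,202,13):
  R=241: 241/255≈0.9451 > 0.04045 → ((0.9451+0.055)/1.055)^2.4 ≈ 0.87962
  G=202: 202/255≈0.7922 > 0.04045 → ((0.7922+0.055)/1.055)^2.4 ≈ 0.59062
  B=13: 13/255≈0.0510 > 0.04045 → ((0.0510+0.055)/1.055)^2.4 ≈ 0.00402
  L1 = 0.2126×0.87962 + 0.7152×0.59062 + 0.0722×0.00402 ≈ 0.60971
Color 2 (42,25,8):
  R=42: 42/255≈0.1647 > 0.04045 → ((0.1647+0.055)/1.055)^2.4 ≈ 0.02315
  G=25: 25/255≈0.0980 > 0.04045 → ((0.0980+0.055)/1.055)^2.4 ≈ 0.00972
  B=8: 8/255≈0.0314 ≤ 0.04045 → 0.0314/12.92 ≈ 0.00243
  L2 = 0.2126×0.02315 + 0.7152×0.00972 + 0.0722×0.00243 ≈ 0.01205
Lighter = 0.60971, Darker = 0.01205
Ratio = (L_lighter + 0.05) / (L_darker + 0.05)
Ratio = (0.60971 + 0.05) / (0.01205 + 0.05) = 0.65971 / 0.06205 ≈ 10.6318
Ratio ≈ 10.63:1


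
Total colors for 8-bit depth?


Colors = 2^bits = 2^8
= 256 colors


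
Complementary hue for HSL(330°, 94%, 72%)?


Complement = opposite side of color wheel = hue + 180°
H' = (330 + 180) mod 360 = 150°
S and L unchanged.
= HSL(150°, 94%, 72%)


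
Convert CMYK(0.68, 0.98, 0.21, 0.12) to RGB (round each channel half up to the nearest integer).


R = 255 × (1-C) × (1-K) = 255 × 0.32 × 0.88 = 71.808 → 72
G = 255 × (1-M) × (1-K) = 255 × 0.02 × 0.88 = 4.488 → 4
B = 255 × (1-Y) × (1-K) = 255 × 0.79 × 0.88 = 177.276 → 177
= RGB(72, 4, 177)


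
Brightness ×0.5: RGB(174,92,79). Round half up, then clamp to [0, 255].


Multiply each channel by 0.5, round half up, clamp to [0, 255]
R: 174×0.5 = 87
G: 92×0.5 = 46
B: 79×0.5 = 39.5 → round → 40
= RGB(87, 46, 40)


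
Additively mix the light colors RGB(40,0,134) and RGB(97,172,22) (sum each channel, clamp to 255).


Additive: each channel = min(255, C₁+C₂)
R: 40+97 = 137 → 137
G: 0+172 = 172 → 172
B: 134+22 = 156 → 156
= RGB(137, 172, 156)


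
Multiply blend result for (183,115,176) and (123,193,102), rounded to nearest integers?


Multiply: C = A×B/255, rounded to nearest integer
R: 183×123/255 = 22509/255 ≈ 88.271 → 88
G: 115×193/255 = 22195/255 ≈ 87.039 → 87
B: 176×102/255 = 17952/255 ≈ 70.400 → 70
= RGB(88, 87, 70)


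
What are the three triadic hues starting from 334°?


Triadic: equally spaced at 120° intervals
H1 = 334°
H2 = (334 + 120) mod 360 = 94°
H3 = (334 + 240) mod 360 = 214°
Triadic = 334°, 94°, 214°


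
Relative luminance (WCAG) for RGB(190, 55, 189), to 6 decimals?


Linearize each channel (sRGB transfer function): c = v/255; c_lin = c/12.92 if c ≤ 0.04045, else ((c+0.055)/1.055)^2.4
  R: 190/255 ≈ 0.745098 > 0.04045 → ((0.745098+0.055)/1.055)^2.4 ≈ 0.514918
  G: 55/255 ≈ 0.215686 > 0.04045 → ((0.215686+0.055)/1.055)^2.4 ≈ 0.038204
  B: 189/255 ≈ 0.741176 > 0.04045 → ((0.741176+0.055)/1.055)^2.4 ≈ 0.508881
R_lin = 0.514918, G_lin = 0.038204, B_lin = 0.508881
L = 0.2126×R + 0.7152×G + 0.0722×B
L = 0.2126×0.514918 + 0.7152×0.038204 + 0.0722×0.508881
L ≈ 0.173536


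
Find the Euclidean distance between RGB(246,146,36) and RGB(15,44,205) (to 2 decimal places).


d = √[(R₁-R₂)² + (G₁-G₂)² + (B₁-B₂)²]
d = √[(246-15)² + (146-44)² + (36-205)²]
d = √[53361 + 10404 + 28561]
d = √92326
d ≈ 303.85


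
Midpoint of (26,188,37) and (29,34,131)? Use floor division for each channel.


Midpoint: each channel = ⌊(C₁+C₂)/2⌋
R: ⌊(26+29)/2⌋ = 27
G: ⌊(188+34)/2⌋ = 111
B: ⌊(37+131)/2⌋ = 84
= RGB(27, 111, 84)


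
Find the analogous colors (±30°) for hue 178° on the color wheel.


Base hue: 178°
Left analog: (178 - 30) mod 360 = 148°
Right analog: (178 + 30) mod 360 = 208°
Analogous hues = 148° and 208°


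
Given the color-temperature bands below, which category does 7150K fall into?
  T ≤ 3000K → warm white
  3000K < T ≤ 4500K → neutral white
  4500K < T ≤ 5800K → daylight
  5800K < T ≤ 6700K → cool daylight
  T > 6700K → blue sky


Temperature: 7150K
7150K > 6700K → blue sky
Classification: blue sky


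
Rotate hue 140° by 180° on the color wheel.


New hue = (H + rotation) mod 360
New hue = (140 + 180) mod 360
= 320 mod 360
= 320°


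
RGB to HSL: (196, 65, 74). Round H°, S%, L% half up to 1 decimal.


Normalize: R'=196/255≈0.7686, G'=65/255≈0.2549, B'=74/255≈0.2902
Max=196/255, Min=65/255, Δ=Max-Min=131/255
L = (Max+Min)/2 = (196+65)/510 = 261/510 = 0.51176… → L = 51.2%
L > 0.5 → S = Δ/(2-Max-Min) = 131/(510-196-65) = 131/249 = 0.52610… → S = 52.6%
(the 1/255 factors cancel in S and H, so raw channel differences can be used)
Max is R' → H = 60 × (((G-B)/Δ) mod 6) = 60 × (((65-74)/131) mod 6)
  (-9)/131 = -0.0687…; negative, so add 6 → 5.9312…
  H = 60 × 5.9312… = 355.877…° → H = 355.9°
= HSL(355.9°, 52.6%, 51.2%)


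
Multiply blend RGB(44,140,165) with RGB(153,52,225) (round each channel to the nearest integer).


Multiply: C = A×B/255, rounded to nearest integer
R: 44×153/255 = 6732/255 ≈ 26.400 → 26
G: 140×52/255 = 7280/255 ≈ 28.549 → 29
B: 165×225/255 = 37125/255 ≈ 145.588 → 146
= RGB(26, 29, 146)


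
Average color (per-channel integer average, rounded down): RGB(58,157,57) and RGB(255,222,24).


Midpoint: each channel = ⌊(C₁+C₂)/2⌋
R: ⌊(58+255)/2⌋ = 156
G: ⌊(157+222)/2⌋ = 189
B: ⌊(57+24)/2⌋ = 40
= RGB(156, 189, 40)


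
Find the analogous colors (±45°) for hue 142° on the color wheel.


Base hue: 142°
Left analog: (142 - 45) mod 360 = 97°
Right analog: (142 + 45) mod 360 = 187°
Analogous hues = 97° and 187°


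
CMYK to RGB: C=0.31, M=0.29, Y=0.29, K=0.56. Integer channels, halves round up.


R = 255 × (1-C) × (1-K) = 255 × 0.69 × 0.44 = 77.418 → 77
G = 255 × (1-M) × (1-K) = 255 × 0.71 × 0.44 = 79.662 → 80
B = 255 × (1-Y) × (1-K) = 255 × 0.71 × 0.44 = 79.662 → 80
= RGB(77, 80, 80)


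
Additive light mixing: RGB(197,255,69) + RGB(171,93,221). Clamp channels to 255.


Additive: each channel = min(255, C₁+C₂)
R: 197+171 = 368 → 255
G: 255+93 = 348 → 255
B: 69+221 = 290 → 255
= RGB(255, 255, 255)


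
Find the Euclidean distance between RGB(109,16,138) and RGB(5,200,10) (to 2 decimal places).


d = √[(R₁-R₂)² + (G₁-G₂)² + (B₁-B₂)²]
d = √[(109-5)² + (16-200)² + (138-10)²]
d = √[10816 + 33856 + 16384]
d = √61056
d ≈ 247.10


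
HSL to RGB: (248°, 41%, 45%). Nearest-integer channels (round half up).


H=248°, S=0.41, L=0.45
C = (1-|2L-1|)×S = (1-|-0.10|)×0.41 = 0.369
H' = H/60 = 248/60 ≈ 4.1333; X = C×(1-|H' mod 2 - 1|) = 0.0492
m = L - C/2 = 0.45 - 0.1845 = 0.2655
Sector ⌊H'⌋ = 4 → (R',G',B') = (0.0492, 0.0, 0.369)
RGB = ((R'+m)×255, (G'+m)×255, (B'+m)×255) = (80.2485, 67.7025, 161.7975)
Round half up → RGB(80, 68, 162)


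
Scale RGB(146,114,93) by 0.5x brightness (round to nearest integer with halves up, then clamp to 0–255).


Multiply each channel by 0.5, round half up, clamp to [0, 255]
R: 146×0.5 = 73
G: 114×0.5 = 57
B: 93×0.5 = 46.5 → round → 47
= RGB(73, 57, 47)


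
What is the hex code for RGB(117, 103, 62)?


R = 117 → 75 (hex)
G = 103 → 67 (hex)
B = 62 → 3E (hex)
Hex = #75673E
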